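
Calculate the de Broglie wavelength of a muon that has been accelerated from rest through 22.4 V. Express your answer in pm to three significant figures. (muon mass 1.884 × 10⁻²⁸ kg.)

λ = 18.0 pm

KE = eV = 1.602 × 10⁻¹⁹ × 22.40 = 3.588 × 10⁻¹⁸ J.
p = √(2mKE) = √(2 × 1.884 × 10⁻²⁸ × 3.588 × 10⁻¹⁸) = 3.677 × 10⁻²³ kg·m/s.
λ = h/p = 6.626 × 10⁻³⁴ / 3.677 × 10⁻²³ = 1.80 × 10⁻¹¹ m = 18.0 pm.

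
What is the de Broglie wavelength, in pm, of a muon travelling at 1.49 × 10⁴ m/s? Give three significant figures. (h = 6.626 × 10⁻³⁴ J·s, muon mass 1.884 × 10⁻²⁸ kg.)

p = mv = 1.884 × 10⁻²⁸ × 1.49 × 10⁴ = 2.807 × 10⁻²⁴ kg·m/s.
λ = h/p = 6.626 × 10⁻³⁴ / 2.807 × 10⁻²⁴ = 2.36 × 10⁻¹⁰ m = 236 pm.

λ = 236 pm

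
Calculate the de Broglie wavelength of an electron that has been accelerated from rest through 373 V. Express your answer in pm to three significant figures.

KE = eV = 1.602 × 10⁻¹⁹ × 373.0 = 5.975 × 10⁻¹⁷ J.
p = √(2mKE) = √(2 × 9.109 × 10⁻³¹ × 5.975 × 10⁻¹⁷) = 1.043 × 10⁻²³ kg·m/s.
λ = h/p = 6.626 × 10⁻³⁴ / 1.043 × 10⁻²³ = 6.35 × 10⁻¹¹ m = 63.5 pm.

λ = 63.5 pm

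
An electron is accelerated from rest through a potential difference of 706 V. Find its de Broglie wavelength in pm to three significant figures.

KE = eV = 1.602 × 10⁻¹⁹ × 706.0 = 1.131 × 10⁻¹⁶ J.
p = √(2mKE) = √(2 × 9.109 × 10⁻³¹ × 1.131 × 10⁻¹⁶) = 1.435 × 10⁻²³ kg·m/s.
λ = h/p = 6.626 × 10⁻³⁴ / 1.435 × 10⁻²³ = 4.62 × 10⁻¹¹ m = 46.2 pm.

λ = 46.2 pm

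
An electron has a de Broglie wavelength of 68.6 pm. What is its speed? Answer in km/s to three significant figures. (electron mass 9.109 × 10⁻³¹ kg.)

v = 1.06 × 10⁴ km/s

p = h/λ = 6.626 × 10⁻³⁴ / 6.860 × 10⁻¹¹ = 9.659 × 10⁻²⁴ kg·m/s.
v = p/m = 9.659 × 10⁻²⁴ / 9.109 × 10⁻³¹ = 1.06 × 10⁷ m/s = 1.06 × 10⁴ km/s.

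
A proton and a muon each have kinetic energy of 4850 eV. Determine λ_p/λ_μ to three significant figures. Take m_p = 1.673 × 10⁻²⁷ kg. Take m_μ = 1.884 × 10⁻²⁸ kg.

At fixed KE, p = √(2mKE) so λ = h/p ∝ 1/√m.
λ_p/λ_μ = √(m_μ/m_p) = √(1.884 × 10⁻²⁸/1.673 × 10⁻²⁷) = √(0.1126) = 0.336.

λ_p/λ_μ = 0.336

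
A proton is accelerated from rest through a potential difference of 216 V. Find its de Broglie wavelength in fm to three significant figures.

λ = 1950 fm

KE = eV = 1.602 × 10⁻¹⁹ × 216.0 = 3.460 × 10⁻¹⁷ J.
p = √(2mKE) = √(2 × 1.673 × 10⁻²⁷ × 3.460 × 10⁻¹⁷) = 3.403 × 10⁻²² kg·m/s.
λ = h/p = 6.626 × 10⁻³⁴ / 3.403 × 10⁻²² = 1.95 × 10⁻¹² m = 1950 fm.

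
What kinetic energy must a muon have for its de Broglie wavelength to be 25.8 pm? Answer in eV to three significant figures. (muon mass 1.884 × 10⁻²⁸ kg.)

KE = 10.9 eV

p = h/λ = 6.626 × 10⁻³⁴ / 2.580 × 10⁻¹¹ = 2.568 × 10⁻²³ kg·m/s.
KE = p²/(2m) = (2.568 × 10⁻²³)² / (2 × 1.884 × 10⁻²⁸) = 1.750 × 10⁻¹⁸ J = 10.9 eV.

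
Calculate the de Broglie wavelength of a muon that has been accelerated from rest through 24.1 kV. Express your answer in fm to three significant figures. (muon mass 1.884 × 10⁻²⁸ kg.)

KE = eV = 1.602 × 10⁻¹⁹ × 2.410 × 10⁴ = 3.861 × 10⁻¹⁵ J.
p = √(2mKE) = √(2 × 1.884 × 10⁻²⁸ × 3.861 × 10⁻¹⁵) = 1.206 × 10⁻²¹ kg·m/s.
λ = h/p = 6.626 × 10⁻³⁴ / 1.206 × 10⁻²¹ = 5.49 × 10⁻¹³ m = 549 fm.

λ = 549 fm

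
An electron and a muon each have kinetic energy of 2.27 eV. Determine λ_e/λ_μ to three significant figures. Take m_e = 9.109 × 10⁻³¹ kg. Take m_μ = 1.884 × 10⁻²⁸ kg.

At fixed KE, p = √(2mKE) so λ = h/p ∝ 1/√m.
λ_e/λ_μ = √(m_μ/m_e) = √(1.884 × 10⁻²⁸/9.109 × 10⁻³¹) = √(206.8) = 14.4.

λ_e/λ_μ = 14.4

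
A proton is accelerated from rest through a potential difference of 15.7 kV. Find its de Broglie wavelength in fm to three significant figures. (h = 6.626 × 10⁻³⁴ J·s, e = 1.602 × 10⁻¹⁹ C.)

λ = 228 fm

KE = eV = 1.602 × 10⁻¹⁹ × 1.570 × 10⁴ = 2.515 × 10⁻¹⁵ J.
p = √(2mKE) = √(2 × 1.673 × 10⁻²⁷ × 2.515 × 10⁻¹⁵) = 2.901 × 10⁻²¹ kg·m/s.
λ = h/p = 6.626 × 10⁻³⁴ / 2.901 × 10⁻²¹ = 2.28 × 10⁻¹³ m = 228 fm.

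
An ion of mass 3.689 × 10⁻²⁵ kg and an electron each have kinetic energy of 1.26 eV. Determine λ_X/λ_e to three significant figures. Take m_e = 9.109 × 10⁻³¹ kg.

λ_X/λ_e = 1.57 × 10⁻³

At fixed KE, p = √(2mKE) so λ = h/p ∝ 1/√m.
λ_X/λ_e = √(m_e/m_X) = √(9.109 × 10⁻³¹/3.689 × 10⁻²⁵) = √(2.469 × 10⁻⁶) = 1.57 × 10⁻³.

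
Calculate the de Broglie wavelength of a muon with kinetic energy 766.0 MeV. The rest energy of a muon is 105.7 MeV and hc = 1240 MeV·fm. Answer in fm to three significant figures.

Total energy E = KE + m₀c² = 766.0 + 105.7 = 871.7 MeV.
(pc)² = E² − (m₀c²)² = (871.7)² − (105.7)² = 7.487 × 10⁵ MeV², so pc = 865.3 MeV.
λ = hc/(pc) = 1240 MeV·fm / 865.3 MeV = 1.43 fm.

λ = 1.43 fm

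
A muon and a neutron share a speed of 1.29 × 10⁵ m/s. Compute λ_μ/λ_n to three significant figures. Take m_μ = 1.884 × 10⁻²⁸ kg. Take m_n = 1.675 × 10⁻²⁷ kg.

At fixed v, p = mv so λ = h/(mv) ∝ 1/m.
λ_μ/λ_n = m_n/m_μ = 1.675 × 10⁻²⁷/1.884 × 10⁻²⁸ = 8.89.

λ_μ/λ_n = 8.89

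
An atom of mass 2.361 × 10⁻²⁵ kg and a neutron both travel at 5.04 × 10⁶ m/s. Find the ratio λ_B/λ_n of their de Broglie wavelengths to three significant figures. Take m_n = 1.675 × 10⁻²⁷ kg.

At fixed v, p = mv so λ = h/(mv) ∝ 1/m.
λ_B/λ_n = m_n/m_B = 1.675 × 10⁻²⁷/2.361 × 10⁻²⁵ = 7.09 × 10⁻³.

λ_B/λ_n = 7.09 × 10⁻³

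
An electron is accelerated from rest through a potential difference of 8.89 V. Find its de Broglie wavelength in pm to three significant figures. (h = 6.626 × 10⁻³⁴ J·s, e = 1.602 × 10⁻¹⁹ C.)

λ = 411 pm

KE = eV = 1.602 × 10⁻¹⁹ × 8.890 = 1.424 × 10⁻¹⁸ J.
p = √(2mKE) = √(2 × 9.109 × 10⁻³¹ × 1.424 × 10⁻¹⁸) = 1.611 × 10⁻²⁴ kg·m/s.
λ = h/p = 6.626 × 10⁻³⁴ / 1.611 × 10⁻²⁴ = 4.11 × 10⁻¹⁰ m = 411 pm.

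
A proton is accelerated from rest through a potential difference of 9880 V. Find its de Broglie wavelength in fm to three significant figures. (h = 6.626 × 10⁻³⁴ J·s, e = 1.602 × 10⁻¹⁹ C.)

λ = 288 fm

KE = eV = 1.602 × 10⁻¹⁹ × 9880 = 1.583 × 10⁻¹⁵ J.
p = √(2mKE) = √(2 × 1.673 × 10⁻²⁷ × 1.583 × 10⁻¹⁵) = 2.301 × 10⁻²¹ kg·m/s.
λ = h/p = 6.626 × 10⁻³⁴ / 2.301 × 10⁻²¹ = 2.88 × 10⁻¹³ m = 288 fm.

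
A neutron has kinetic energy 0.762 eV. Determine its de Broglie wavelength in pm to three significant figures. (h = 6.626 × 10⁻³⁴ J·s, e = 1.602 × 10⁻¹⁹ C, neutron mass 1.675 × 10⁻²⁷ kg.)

KE = 0.762 eV = 1.221 × 10⁻¹⁹ J.
p = √(2mKE) = √(2 × 1.675 × 10⁻²⁷ × 1.221 × 10⁻¹⁹) = 2.022 × 10⁻²³ kg·m/s.
λ = h/p = 6.626 × 10⁻³⁴ / 2.022 × 10⁻²³ = 3.28 × 10⁻¹¹ m = 32.8 pm.

λ = 32.8 pm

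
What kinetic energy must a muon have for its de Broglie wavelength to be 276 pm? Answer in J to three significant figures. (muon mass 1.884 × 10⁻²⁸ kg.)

KE = 1.53 × 10⁻²⁰ J

p = h/λ = 6.626 × 10⁻³⁴ / 2.760 × 10⁻¹⁰ = 2.401 × 10⁻²⁴ kg·m/s.
KE = p²/(2m) = (2.401 × 10⁻²⁴)² / (2 × 1.884 × 10⁻²⁸) = 1.530 × 10⁻²⁰ J = 1.53 × 10⁻²⁰ J.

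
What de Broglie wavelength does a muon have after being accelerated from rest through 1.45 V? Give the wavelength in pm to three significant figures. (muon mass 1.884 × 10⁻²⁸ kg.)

λ = 70.8 pm

KE = eV = 1.602 × 10⁻¹⁹ × 1.450 = 2.323 × 10⁻¹⁹ J.
p = √(2mKE) = √(2 × 1.884 × 10⁻²⁸ × 2.323 × 10⁻¹⁹) = 9.356 × 10⁻²⁴ kg·m/s.
λ = h/p = 6.626 × 10⁻³⁴ / 9.356 × 10⁻²⁴ = 7.08 × 10⁻¹¹ m = 70.8 pm.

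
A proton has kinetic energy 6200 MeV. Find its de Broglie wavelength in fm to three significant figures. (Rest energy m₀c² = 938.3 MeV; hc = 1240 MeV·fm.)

Total energy E = KE + m₀c² = 6200 + 938.3 = 7138.3 MeV.
(pc)² = E² − (m₀c²)² = (7138.3)² − (938.3)² = 5.007 × 10⁷ MeV², so pc = 7076 MeV.
λ = hc/(pc) = 1240 MeV·fm / 7076 MeV = 0.175 fm.

λ = 0.175 fm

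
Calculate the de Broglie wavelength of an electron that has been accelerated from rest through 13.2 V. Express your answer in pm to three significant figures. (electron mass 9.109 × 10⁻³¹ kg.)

λ = 338 pm

KE = eV = 1.602 × 10⁻¹⁹ × 13.20 = 2.115 × 10⁻¹⁸ J.
p = √(2mKE) = √(2 × 9.109 × 10⁻³¹ × 2.115 × 10⁻¹⁸) = 1.963 × 10⁻²⁴ kg·m/s.
λ = h/p = 6.626 × 10⁻³⁴ / 1.963 × 10⁻²⁴ = 3.38 × 10⁻¹⁰ m = 338 pm.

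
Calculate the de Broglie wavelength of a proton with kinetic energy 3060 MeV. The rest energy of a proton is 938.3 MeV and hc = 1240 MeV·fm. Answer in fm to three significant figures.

Total energy E = KE + m₀c² = 3060 + 938.3 = 3998.3 MeV.
(pc)² = E² − (m₀c²)² = (3998.3)² − (938.3)² = 1.511 × 10⁷ MeV², so pc = 3887 MeV.
λ = hc/(pc) = 1240 MeV·fm / 3887 MeV = 0.319 fm.

λ = 0.319 fm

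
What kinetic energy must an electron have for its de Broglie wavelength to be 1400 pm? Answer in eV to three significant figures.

p = h/λ = 6.626 × 10⁻³⁴ / 1.400 × 10⁻⁹ = 4.733 × 10⁻²⁵ kg·m/s.
KE = p²/(2m) = (4.733 × 10⁻²⁵)² / (2 × 9.109 × 10⁻³¹) = 1.230 × 10⁻¹⁹ J = 0.768 eV.

KE = 0.768 eV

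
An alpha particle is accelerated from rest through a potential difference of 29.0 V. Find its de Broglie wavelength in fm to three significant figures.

λ = 1890 fm

KE = 2eV = 2 × 1.602 × 10⁻¹⁹ × 29.00 = 9.292 × 10⁻¹⁸ J.
p = √(2mKE) = √(2 × 6.645 × 10⁻²⁷ × 9.292 × 10⁻¹⁸) = 3.514 × 10⁻²² kg·m/s.
λ = h/p = 6.626 × 10⁻³⁴ / 3.514 × 10⁻²² = 1.89 × 10⁻¹² m = 1890 fm.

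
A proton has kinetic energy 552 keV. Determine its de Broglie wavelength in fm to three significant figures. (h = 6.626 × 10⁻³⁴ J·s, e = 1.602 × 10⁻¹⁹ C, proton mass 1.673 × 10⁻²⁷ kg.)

λ = 38.5 fm

KE = 552 keV = 8.843 × 10⁻¹⁴ J.
p = √(2mKE) = √(2 × 1.673 × 10⁻²⁷ × 8.843 × 10⁻¹⁴) = 1.720 × 10⁻²⁰ kg·m/s.
λ = h/p = 6.626 × 10⁻³⁴ / 1.720 × 10⁻²⁰ = 3.85 × 10⁻¹⁴ m = 38.5 fm.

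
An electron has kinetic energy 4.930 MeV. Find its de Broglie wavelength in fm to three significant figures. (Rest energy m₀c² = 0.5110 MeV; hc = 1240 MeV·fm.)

λ = 229 fm

Total energy E = KE + m₀c² = 4.930 + 0.5110 = 5.4410 MeV.
(pc)² = E² − (m₀c²)² = (5.4410)² − (0.5110)² = 29.34 MeV², so pc = 5.417 MeV.
λ = hc/(pc) = 1240 MeV·fm / 5.417 MeV = 229 fm.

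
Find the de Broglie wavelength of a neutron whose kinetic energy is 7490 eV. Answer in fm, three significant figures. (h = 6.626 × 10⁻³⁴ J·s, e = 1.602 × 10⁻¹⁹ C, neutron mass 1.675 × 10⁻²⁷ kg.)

λ = 330 fm

KE = 7490 eV = 1.200 × 10⁻¹⁵ J.
p = √(2mKE) = √(2 × 1.675 × 10⁻²⁷ × 1.200 × 10⁻¹⁵) = 2.005 × 10⁻²¹ kg·m/s.
λ = h/p = 6.626 × 10⁻³⁴ / 2.005 × 10⁻²¹ = 3.30 × 10⁻¹³ m = 330 fm.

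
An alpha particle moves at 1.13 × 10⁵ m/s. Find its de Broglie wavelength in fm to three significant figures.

λ = 882 fm

p = mv = 6.645 × 10⁻²⁷ × 1.13 × 10⁵ = 7.509 × 10⁻²² kg·m/s.
λ = h/p = 6.626 × 10⁻³⁴ / 7.509 × 10⁻²² = 8.82 × 10⁻¹³ m = 882 fm.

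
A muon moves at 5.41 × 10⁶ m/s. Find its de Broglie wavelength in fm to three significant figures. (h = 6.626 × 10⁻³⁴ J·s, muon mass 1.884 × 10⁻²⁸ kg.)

λ = 650 fm

p = mv = 1.884 × 10⁻²⁸ × 5.41 × 10⁶ = 1.019 × 10⁻²¹ kg·m/s.
λ = h/p = 6.626 × 10⁻³⁴ / 1.019 × 10⁻²¹ = 6.50 × 10⁻¹³ m = 650 fm.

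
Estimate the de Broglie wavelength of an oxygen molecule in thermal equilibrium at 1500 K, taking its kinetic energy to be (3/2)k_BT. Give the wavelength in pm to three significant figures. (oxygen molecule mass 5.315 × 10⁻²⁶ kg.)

KE = (3/2)k_BT = 1.5 × 1.381 × 10⁻²³ × 1500 = 3.107 × 10⁻²⁰ J.
p = √(2mKE) = √(2 × 5.315 × 10⁻²⁶ × 3.107 × 10⁻²⁰) = 5.747 × 10⁻²³ kg·m/s.
λ = h/p = 1.15 × 10⁻¹¹ m = 11.5 pm.

λ = 11.5 pm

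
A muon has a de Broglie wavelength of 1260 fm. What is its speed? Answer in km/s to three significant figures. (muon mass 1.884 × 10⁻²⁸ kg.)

p = h/λ = 6.626 × 10⁻³⁴ / 1.260 × 10⁻¹² = 5.259 × 10⁻²² kg·m/s.
v = p/m = 5.259 × 10⁻²² / 1.884 × 10⁻²⁸ = 2.79 × 10⁶ m/s = 2790 km/s.

v = 2790 km/s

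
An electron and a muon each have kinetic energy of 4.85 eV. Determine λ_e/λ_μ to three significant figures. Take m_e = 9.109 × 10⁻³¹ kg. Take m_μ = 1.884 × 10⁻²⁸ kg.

At fixed KE, p = √(2mKE) so λ = h/p ∝ 1/√m.
λ_e/λ_μ = √(m_μ/m_e) = √(1.884 × 10⁻²⁸/9.109 × 10⁻³¹) = √(206.8) = 14.4.

λ_e/λ_μ = 14.4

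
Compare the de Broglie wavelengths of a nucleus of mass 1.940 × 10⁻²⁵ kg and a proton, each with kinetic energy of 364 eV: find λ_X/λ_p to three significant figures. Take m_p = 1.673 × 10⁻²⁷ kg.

λ_X/λ_p = 0.0929

At fixed KE, p = √(2mKE) so λ = h/p ∝ 1/√m.
λ_X/λ_p = √(m_p/m_X) = √(1.673 × 10⁻²⁷/1.940 × 10⁻²⁵) = √(8.624 × 10⁻³) = 0.0929.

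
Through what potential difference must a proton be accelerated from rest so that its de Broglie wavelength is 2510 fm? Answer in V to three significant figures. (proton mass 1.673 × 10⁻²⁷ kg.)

V = 130 V

p = h/λ = 6.626 × 10⁻³⁴ / 2.510 × 10⁻¹² = 2.640 × 10⁻²² kg·m/s.
KE = p²/(2m) = 2.083 × 10⁻¹⁷ J.
V = KE/e = 2.083 × 10⁻¹⁷ / (1.602 × 10⁻¹⁹) = 130 V.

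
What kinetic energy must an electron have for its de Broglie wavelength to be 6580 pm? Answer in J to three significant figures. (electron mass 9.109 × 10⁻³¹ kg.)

p = h/λ = 6.626 × 10⁻³⁴ / 6.580 × 10⁻⁹ = 1.007 × 10⁻²⁵ kg·m/s.
KE = p²/(2m) = (1.007 × 10⁻²⁵)² / (2 × 9.109 × 10⁻³¹) = 5.566 × 10⁻²¹ J = 5.57 × 10⁻²¹ J.

KE = 5.57 × 10⁻²¹ J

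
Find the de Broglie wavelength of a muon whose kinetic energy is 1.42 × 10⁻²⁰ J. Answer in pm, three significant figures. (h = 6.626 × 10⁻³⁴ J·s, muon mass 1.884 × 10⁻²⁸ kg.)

p = √(2mKE) = √(2 × 1.884 × 10⁻²⁸ × 1.420 × 10⁻²⁰) = 2.313 × 10⁻²⁴ kg·m/s.
λ = h/p = 6.626 × 10⁻³⁴ / 2.313 × 10⁻²⁴ = 2.86 × 10⁻¹⁰ m = 286 pm.

λ = 286 pm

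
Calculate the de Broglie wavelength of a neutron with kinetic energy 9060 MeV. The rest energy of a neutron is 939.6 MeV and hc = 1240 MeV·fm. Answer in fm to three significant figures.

λ = 0.125 fm

Total energy E = KE + m₀c² = 9060 + 939.6 = 9999.6 MeV.
(pc)² = E² − (m₀c²)² = (9999.6)² − (939.6)² = 9.911 × 10⁷ MeV², so pc = 9955 MeV.
λ = hc/(pc) = 1240 MeV·fm / 9955 MeV = 0.125 fm.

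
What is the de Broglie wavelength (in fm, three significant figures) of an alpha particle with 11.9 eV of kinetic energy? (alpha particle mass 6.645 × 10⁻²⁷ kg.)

KE = 11.9 eV = 1.906 × 10⁻¹⁸ J.
p = √(2mKE) = √(2 × 6.645 × 10⁻²⁷ × 1.906 × 10⁻¹⁸) = 1.592 × 10⁻²² kg·m/s.
λ = h/p = 6.626 × 10⁻³⁴ / 1.592 × 10⁻²² = 4.16 × 10⁻¹² m = 4160 fm.

λ = 4160 fm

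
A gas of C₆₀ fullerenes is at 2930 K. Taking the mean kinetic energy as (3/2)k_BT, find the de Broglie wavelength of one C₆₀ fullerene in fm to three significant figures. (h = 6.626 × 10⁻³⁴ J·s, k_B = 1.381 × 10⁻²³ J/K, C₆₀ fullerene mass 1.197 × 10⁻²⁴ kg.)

λ = 1740 fm

KE = (3/2)k_BT = 1.5 × 1.381 × 10⁻²³ × 2930 = 6.069 × 10⁻²⁰ J.
p = √(2mKE) = √(2 × 1.197 × 10⁻²⁴ × 6.069 × 10⁻²⁰) = 3.812 × 10⁻²² kg·m/s.
λ = h/p = 1.74 × 10⁻¹² m = 1740 fm.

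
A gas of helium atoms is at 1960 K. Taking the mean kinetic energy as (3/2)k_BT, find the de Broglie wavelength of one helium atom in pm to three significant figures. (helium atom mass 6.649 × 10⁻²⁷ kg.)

KE = (3/2)k_BT = 1.5 × 1.381 × 10⁻²³ × 1960 = 4.060 × 10⁻²⁰ J.
p = √(2mKE) = √(2 × 6.649 × 10⁻²⁷ × 4.060 × 10⁻²⁰) = 2.324 × 10⁻²³ kg·m/s.
λ = h/p = 2.85 × 10⁻¹¹ m = 28.5 pm.

λ = 28.5 pm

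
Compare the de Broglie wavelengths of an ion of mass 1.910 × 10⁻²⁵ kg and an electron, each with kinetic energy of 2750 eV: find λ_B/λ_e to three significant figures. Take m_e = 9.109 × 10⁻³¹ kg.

At fixed KE, p = √(2mKE) so λ = h/p ∝ 1/√m.
λ_B/λ_e = √(m_e/m_B) = √(9.109 × 10⁻³¹/1.910 × 10⁻²⁵) = √(4.769 × 10⁻⁶) = 2.18 × 10⁻³.

λ_B/λ_e = 2.18 × 10⁻³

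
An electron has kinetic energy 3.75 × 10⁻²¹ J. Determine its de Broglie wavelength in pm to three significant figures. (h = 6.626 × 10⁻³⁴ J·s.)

λ = 8020 pm

p = √(2mKE) = √(2 × 9.109 × 10⁻³¹ × 3.750 × 10⁻²¹) = 8.265 × 10⁻²⁶ kg·m/s.
λ = h/p = 6.626 × 10⁻³⁴ / 8.265 × 10⁻²⁶ = 8.02 × 10⁻⁹ m = 8020 pm.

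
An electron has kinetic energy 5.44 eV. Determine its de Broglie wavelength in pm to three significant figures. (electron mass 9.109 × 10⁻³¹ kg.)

KE = 5.44 eV = 8.715 × 10⁻¹⁹ J.
p = √(2mKE) = √(2 × 9.109 × 10⁻³¹ × 8.715 × 10⁻¹⁹) = 1.260 × 10⁻²⁴ kg·m/s.
λ = h/p = 6.626 × 10⁻³⁴ / 1.260 × 10⁻²⁴ = 5.26 × 10⁻¹⁰ m = 526 pm.

λ = 526 pm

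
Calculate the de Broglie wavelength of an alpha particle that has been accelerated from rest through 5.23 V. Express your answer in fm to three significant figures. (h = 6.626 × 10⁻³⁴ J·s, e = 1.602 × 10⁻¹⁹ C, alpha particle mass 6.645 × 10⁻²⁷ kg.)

λ = 4440 fm

KE = 2eV = 2 × 1.602 × 10⁻¹⁹ × 5.230 = 1.676 × 10⁻¹⁸ J.
p = √(2mKE) = √(2 × 6.645 × 10⁻²⁷ × 1.676 × 10⁻¹⁸) = 1.492 × 10⁻²² kg·m/s.
λ = h/p = 6.626 × 10⁻³⁴ / 1.492 × 10⁻²² = 4.44 × 10⁻¹² m = 4440 fm.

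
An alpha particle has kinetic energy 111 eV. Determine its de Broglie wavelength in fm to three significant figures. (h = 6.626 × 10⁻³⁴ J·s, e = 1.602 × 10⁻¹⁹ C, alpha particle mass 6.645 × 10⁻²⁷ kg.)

λ = 1360 fm

KE = 111 eV = 1.778 × 10⁻¹⁷ J.
p = √(2mKE) = √(2 × 6.645 × 10⁻²⁷ × 1.778 × 10⁻¹⁷) = 4.861 × 10⁻²² kg·m/s.
λ = h/p = 6.626 × 10⁻³⁴ / 4.861 × 10⁻²² = 1.36 × 10⁻¹² m = 1360 fm.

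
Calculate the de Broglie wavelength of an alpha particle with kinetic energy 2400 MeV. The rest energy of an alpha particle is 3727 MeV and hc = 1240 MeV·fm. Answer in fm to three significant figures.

λ = 0.255 fm

Total energy E = KE + m₀c² = 2400 + 3727 = 6127 MeV.
(pc)² = E² − (m₀c²)² = (6127)² − (3727)² = 2.365 × 10⁷ MeV², so pc = 4863 MeV.
λ = hc/(pc) = 1240 MeV·fm / 4863 MeV = 0.255 fm.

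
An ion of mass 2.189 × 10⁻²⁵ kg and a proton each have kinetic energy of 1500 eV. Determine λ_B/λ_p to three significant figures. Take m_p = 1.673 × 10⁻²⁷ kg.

λ_B/λ_p = 0.0874

At fixed KE, p = √(2mKE) so λ = h/p ∝ 1/√m.
λ_B/λ_p = √(m_p/m_B) = √(1.673 × 10⁻²⁷/2.189 × 10⁻²⁵) = √(7.643 × 10⁻³) = 0.0874.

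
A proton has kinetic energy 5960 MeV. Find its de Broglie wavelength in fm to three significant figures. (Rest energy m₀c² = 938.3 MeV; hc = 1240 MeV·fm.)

λ = 0.181 fm

Total energy E = KE + m₀c² = 5960 + 938.3 = 6898.3 MeV.
(pc)² = E² − (m₀c²)² = (6898.3)² − (938.3)² = 4.671 × 10⁷ MeV², so pc = 6834 MeV.
λ = hc/(pc) = 1240 MeV·fm / 6834 MeV = 0.181 fm.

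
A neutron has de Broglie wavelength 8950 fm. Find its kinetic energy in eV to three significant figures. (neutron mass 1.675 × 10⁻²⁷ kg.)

KE = 10.2 eV

p = h/λ = 6.626 × 10⁻³⁴ / 8.950 × 10⁻¹² = 7.403 × 10⁻²³ kg·m/s.
KE = p²/(2m) = (7.403 × 10⁻²³)² / (2 × 1.675 × 10⁻²⁷) = 1.636 × 10⁻¹⁸ J = 10.2 eV.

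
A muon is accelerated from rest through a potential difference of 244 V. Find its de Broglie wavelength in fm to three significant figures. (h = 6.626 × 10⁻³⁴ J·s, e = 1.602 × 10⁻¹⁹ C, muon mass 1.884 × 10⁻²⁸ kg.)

λ = 5460 fm

KE = eV = 1.602 × 10⁻¹⁹ × 244.0 = 3.909 × 10⁻¹⁷ J.
p = √(2mKE) = √(2 × 1.884 × 10⁻²⁸ × 3.909 × 10⁻¹⁷) = 1.214 × 10⁻²² kg·m/s.
λ = h/p = 6.626 × 10⁻³⁴ / 1.214 × 10⁻²² = 5.46 × 10⁻¹² m = 5460 fm.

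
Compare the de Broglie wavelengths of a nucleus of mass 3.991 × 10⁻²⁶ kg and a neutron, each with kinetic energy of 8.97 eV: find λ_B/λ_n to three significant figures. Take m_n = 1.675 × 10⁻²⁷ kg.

At fixed KE, p = √(2mKE) so λ = h/p ∝ 1/√m.
λ_B/λ_n = √(m_n/m_B) = √(1.675 × 10⁻²⁷/3.991 × 10⁻²⁶) = √(0.04197) = 0.205.

λ_B/λ_n = 0.205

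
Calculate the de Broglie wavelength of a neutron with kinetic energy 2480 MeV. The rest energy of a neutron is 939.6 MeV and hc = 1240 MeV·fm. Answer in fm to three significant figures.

Total energy E = KE + m₀c² = 2480 + 939.6 = 3419.6 MeV.
(pc)² = E² − (m₀c²)² = (3419.6)² − (939.6)² = 1.081 × 10⁷ MeV², so pc = 3288 MeV.
λ = hc/(pc) = 1240 MeV·fm / 3288 MeV = 0.377 fm.

λ = 0.377 fm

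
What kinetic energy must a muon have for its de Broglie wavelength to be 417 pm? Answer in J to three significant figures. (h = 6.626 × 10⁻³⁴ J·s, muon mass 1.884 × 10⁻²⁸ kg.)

KE = 6.70 × 10⁻²¹ J

p = h/λ = 6.626 × 10⁻³⁴ / 4.170 × 10⁻¹⁰ = 1.589 × 10⁻²⁴ kg·m/s.
KE = p²/(2m) = (1.589 × 10⁻²⁴)² / (2 × 1.884 × 10⁻²⁸) = 6.701 × 10⁻²¹ J = 6.70 × 10⁻²¹ J.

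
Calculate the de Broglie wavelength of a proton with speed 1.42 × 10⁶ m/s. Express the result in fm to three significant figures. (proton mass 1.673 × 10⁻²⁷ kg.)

p = mv = 1.673 × 10⁻²⁷ × 1.42 × 10⁶ = 2.376 × 10⁻²¹ kg·m/s.
λ = h/p = 6.626 × 10⁻³⁴ / 2.376 × 10⁻²¹ = 2.79 × 10⁻¹³ m = 279 fm.

λ = 279 fm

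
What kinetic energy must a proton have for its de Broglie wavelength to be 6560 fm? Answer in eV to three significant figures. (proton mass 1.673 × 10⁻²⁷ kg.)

KE = 19.0 eV

p = h/λ = 6.626 × 10⁻³⁴ / 6.560 × 10⁻¹² = 1.010 × 10⁻²² kg·m/s.
KE = p²/(2m) = (1.010 × 10⁻²²)² / (2 × 1.673 × 10⁻²⁷) = 3.049 × 10⁻¹⁸ J = 19.0 eV.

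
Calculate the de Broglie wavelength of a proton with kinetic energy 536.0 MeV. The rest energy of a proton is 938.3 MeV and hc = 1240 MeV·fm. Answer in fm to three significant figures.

Total energy E = KE + m₀c² = 536.0 + 938.3 = 1474.3 MeV.
(pc)² = E² − (m₀c²)² = (1474.3)² − (938.3)² = 1.293 × 10⁶ MeV², so pc = 1137 MeV.
λ = hc/(pc) = 1240 MeV·fm / 1137 MeV = 1.09 fm.

λ = 1.09 fm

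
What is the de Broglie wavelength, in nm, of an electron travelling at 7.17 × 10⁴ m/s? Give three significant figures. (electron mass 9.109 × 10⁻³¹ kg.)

λ = 10.1 nm

p = mv = 9.109 × 10⁻³¹ × 7.17 × 10⁴ = 6.531 × 10⁻²⁶ kg·m/s.
λ = h/p = 6.626 × 10⁻³⁴ / 6.531 × 10⁻²⁶ = 1.01 × 10⁻⁸ m = 10.1 nm.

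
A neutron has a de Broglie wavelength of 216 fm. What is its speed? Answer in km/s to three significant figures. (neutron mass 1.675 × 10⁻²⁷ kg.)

v = 1830 km/s

p = h/λ = 6.626 × 10⁻³⁴ / 2.160 × 10⁻¹³ = 3.068 × 10⁻²¹ kg·m/s.
v = p/m = 3.068 × 10⁻²¹ / 1.675 × 10⁻²⁷ = 1.83 × 10⁶ m/s = 1830 km/s.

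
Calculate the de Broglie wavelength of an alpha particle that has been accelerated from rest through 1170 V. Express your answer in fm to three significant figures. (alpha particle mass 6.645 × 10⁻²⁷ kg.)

KE = 2eV = 2 × 1.602 × 10⁻¹⁹ × 1170 = 3.749 × 10⁻¹⁶ J.
p = √(2mKE) = √(2 × 6.645 × 10⁻²⁷ × 3.749 × 10⁻¹⁶) = 2.232 × 10⁻²¹ kg·m/s.
λ = h/p = 6.626 × 10⁻³⁴ / 2.232 × 10⁻²¹ = 2.97 × 10⁻¹³ m = 297 fm.

λ = 297 fm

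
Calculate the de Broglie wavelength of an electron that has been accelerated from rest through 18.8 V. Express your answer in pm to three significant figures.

KE = eV = 1.602 × 10⁻¹⁹ × 18.80 = 3.012 × 10⁻¹⁸ J.
p = √(2mKE) = √(2 × 9.109 × 10⁻³¹ × 3.012 × 10⁻¹⁸) = 2.342 × 10⁻²⁴ kg·m/s.
λ = h/p = 6.626 × 10⁻³⁴ / 2.342 × 10⁻²⁴ = 2.83 × 10⁻¹⁰ m = 283 pm.

λ = 283 pm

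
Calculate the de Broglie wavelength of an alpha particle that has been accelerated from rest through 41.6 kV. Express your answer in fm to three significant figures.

KE = 2eV = 2 × 1.602 × 10⁻¹⁹ × 4.160 × 10⁴ = 1.333 × 10⁻¹⁴ J.
p = √(2mKE) = √(2 × 6.645 × 10⁻²⁷ × 1.333 × 10⁻¹⁴) = 1.331 × 10⁻²⁰ kg·m/s.
λ = h/p = 6.626 × 10⁻³⁴ / 1.331 × 10⁻²⁰ = 4.98 × 10⁻¹⁴ m = 49.8 fm.

λ = 49.8 fm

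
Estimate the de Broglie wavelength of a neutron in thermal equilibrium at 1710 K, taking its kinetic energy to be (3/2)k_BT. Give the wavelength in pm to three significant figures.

KE = (3/2)k_BT = 1.5 × 1.381 × 10⁻²³ × 1710 = 3.542 × 10⁻²⁰ J.
p = √(2mKE) = √(2 × 1.675 × 10⁻²⁷ × 3.542 × 10⁻²⁰) = 1.089 × 10⁻²³ kg·m/s.
λ = h/p = 6.08 × 10⁻¹¹ m = 60.8 pm.

λ = 60.8 pm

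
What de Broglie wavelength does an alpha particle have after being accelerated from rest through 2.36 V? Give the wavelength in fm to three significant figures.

KE = 2eV = 2 × 1.602 × 10⁻¹⁹ × 2.360 = 7.561 × 10⁻¹⁹ J.
p = √(2mKE) = √(2 × 6.645 × 10⁻²⁷ × 7.561 × 10⁻¹⁹) = 1.002 × 10⁻²² kg·m/s.
λ = h/p = 6.626 × 10⁻³⁴ / 1.002 × 10⁻²² = 6.61 × 10⁻¹² m = 6610 fm.

λ = 6610 fm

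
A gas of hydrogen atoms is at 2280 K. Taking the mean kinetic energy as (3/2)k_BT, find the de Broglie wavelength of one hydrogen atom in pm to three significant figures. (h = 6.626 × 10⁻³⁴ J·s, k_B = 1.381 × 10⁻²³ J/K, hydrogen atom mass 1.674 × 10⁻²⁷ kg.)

λ = 52.7 pm

KE = (3/2)k_BT = 1.5 × 1.381 × 10⁻²³ × 2280 = 4.723 × 10⁻²⁰ J.
p = √(2mKE) = √(2 × 1.674 × 10⁻²⁷ × 4.723 × 10⁻²⁰) = 1.257 × 10⁻²³ kg·m/s.
λ = h/p = 5.27 × 10⁻¹¹ m = 52.7 pm.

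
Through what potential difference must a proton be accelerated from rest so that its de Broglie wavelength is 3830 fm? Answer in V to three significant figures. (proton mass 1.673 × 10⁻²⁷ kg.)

p = h/λ = 6.626 × 10⁻³⁴ / 3.830 × 10⁻¹² = 1.730 × 10⁻²² kg·m/s.
KE = p²/(2m) = 8.945 × 10⁻¹⁸ J.
V = KE/e = 8.945 × 10⁻¹⁸ / (1.602 × 10⁻¹⁹) = 55.8 V.

V = 55.8 V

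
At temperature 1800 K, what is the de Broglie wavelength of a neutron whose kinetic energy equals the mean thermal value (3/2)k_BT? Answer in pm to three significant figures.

KE = (3/2)k_BT = 1.5 × 1.381 × 10⁻²³ × 1800 = 3.729 × 10⁻²⁰ J.
p = √(2mKE) = √(2 × 1.675 × 10⁻²⁷ × 3.729 × 10⁻²⁰) = 1.118 × 10⁻²³ kg·m/s.
λ = h/p = 5.93 × 10⁻¹¹ m = 59.3 pm.

λ = 59.3 pm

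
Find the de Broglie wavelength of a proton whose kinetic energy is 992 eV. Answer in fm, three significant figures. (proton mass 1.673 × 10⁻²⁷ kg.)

KE = 992 eV = 1.589 × 10⁻¹⁶ J.
p = √(2mKE) = √(2 × 1.673 × 10⁻²⁷ × 1.589 × 10⁻¹⁶) = 7.292 × 10⁻²² kg·m/s.
λ = h/p = 6.626 × 10⁻³⁴ / 7.292 × 10⁻²² = 9.09 × 10⁻¹³ m = 909 fm.

λ = 909 fm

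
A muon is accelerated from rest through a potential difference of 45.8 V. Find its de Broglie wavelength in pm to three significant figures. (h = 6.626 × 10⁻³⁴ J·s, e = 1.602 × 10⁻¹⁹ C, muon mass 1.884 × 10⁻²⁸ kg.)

KE = eV = 1.602 × 10⁻¹⁹ × 45.80 = 7.337 × 10⁻¹⁸ J.
p = √(2mKE) = √(2 × 1.884 × 10⁻²⁸ × 7.337 × 10⁻¹⁸) = 5.258 × 10⁻²³ kg·m/s.
λ = h/p = 6.626 × 10⁻³⁴ / 5.258 × 10⁻²³ = 1.26 × 10⁻¹¹ m = 12.6 pm.

λ = 12.6 pm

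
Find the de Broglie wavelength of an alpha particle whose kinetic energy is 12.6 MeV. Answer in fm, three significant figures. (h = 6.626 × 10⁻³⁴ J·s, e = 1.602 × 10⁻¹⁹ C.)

λ = 4.05 fm

KE = 12.6 MeV = 2.019 × 10⁻¹² J.
p = √(2mKE) = √(2 × 6.645 × 10⁻²⁷ × 2.019 × 10⁻¹²) = 1.638 × 10⁻¹⁹ kg·m/s.
λ = h/p = 6.626 × 10⁻³⁴ / 1.638 × 10⁻¹⁹ = 4.05 × 10⁻¹⁵ m = 4.05 fm.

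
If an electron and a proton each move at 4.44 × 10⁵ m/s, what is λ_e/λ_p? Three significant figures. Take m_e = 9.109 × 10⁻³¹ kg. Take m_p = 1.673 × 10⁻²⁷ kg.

At fixed v, p = mv so λ = h/(mv) ∝ 1/m.
λ_e/λ_p = m_p/m_e = 1.673 × 10⁻²⁷/9.109 × 10⁻³¹ = 1840.

λ_e/λ_p = 1840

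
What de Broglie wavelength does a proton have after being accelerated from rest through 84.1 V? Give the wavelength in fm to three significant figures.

λ = 3120 fm

KE = eV = 1.602 × 10⁻¹⁹ × 84.10 = 1.347 × 10⁻¹⁷ J.
p = √(2mKE) = √(2 × 1.673 × 10⁻²⁷ × 1.347 × 10⁻¹⁷) = 2.123 × 10⁻²² kg·m/s.
λ = h/p = 6.626 × 10⁻³⁴ / 2.123 × 10⁻²² = 3.12 × 10⁻¹² m = 3120 fm.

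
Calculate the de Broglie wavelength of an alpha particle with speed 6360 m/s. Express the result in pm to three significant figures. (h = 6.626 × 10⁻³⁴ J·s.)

p = mv = 6.645 × 10⁻²⁷ × 6360 = 4.226 × 10⁻²³ kg·m/s.
λ = h/p = 6.626 × 10⁻³⁴ / 4.226 × 10⁻²³ = 1.57 × 10⁻¹¹ m = 15.7 pm.

λ = 15.7 pm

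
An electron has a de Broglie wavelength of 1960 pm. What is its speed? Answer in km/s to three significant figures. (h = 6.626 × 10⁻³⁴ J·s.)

v = 371 km/s

p = h/λ = 6.626 × 10⁻³⁴ / 1.960 × 10⁻⁹ = 3.381 × 10⁻²⁵ kg·m/s.
v = p/m = 3.381 × 10⁻²⁵ / 9.109 × 10⁻³¹ = 3.71 × 10⁵ m/s = 371 km/s.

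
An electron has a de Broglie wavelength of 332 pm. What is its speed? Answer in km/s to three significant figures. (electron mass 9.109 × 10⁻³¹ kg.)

p = h/λ = 6.626 × 10⁻³⁴ / 3.320 × 10⁻¹⁰ = 1.996 × 10⁻²⁴ kg·m/s.
v = p/m = 1.996 × 10⁻²⁴ / 9.109 × 10⁻³¹ = 2.19 × 10⁶ m/s = 2190 km/s.

v = 2190 km/s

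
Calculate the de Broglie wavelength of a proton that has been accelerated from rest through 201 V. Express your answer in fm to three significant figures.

λ = 2020 fm

KE = eV = 1.602 × 10⁻¹⁹ × 201.0 = 3.220 × 10⁻¹⁷ J.
p = √(2mKE) = √(2 × 1.673 × 10⁻²⁷ × 3.220 × 10⁻¹⁷) = 3.282 × 10⁻²² kg·m/s.
λ = h/p = 6.626 × 10⁻³⁴ / 3.282 × 10⁻²² = 2.02 × 10⁻¹² m = 2020 fm.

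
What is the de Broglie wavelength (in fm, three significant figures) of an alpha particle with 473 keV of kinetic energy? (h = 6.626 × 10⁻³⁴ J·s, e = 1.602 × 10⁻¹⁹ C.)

KE = 473 keV = 7.577 × 10⁻¹⁴ J.
p = √(2mKE) = √(2 × 6.645 × 10⁻²⁷ × 7.577 × 10⁻¹⁴) = 3.173 × 10⁻²⁰ kg·m/s.
λ = h/p = 6.626 × 10⁻³⁴ / 3.173 × 10⁻²⁰ = 2.09 × 10⁻¹⁴ m = 20.9 fm.

λ = 20.9 fm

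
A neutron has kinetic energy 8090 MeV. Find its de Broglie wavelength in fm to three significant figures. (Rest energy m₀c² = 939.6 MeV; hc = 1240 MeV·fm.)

λ = 0.138 fm

Total energy E = KE + m₀c² = 8090 + 939.6 = 9029.6 MeV.
(pc)² = E² − (m₀c²)² = (9029.6)² − (939.6)² = 8.065 × 10⁷ MeV², so pc = 8981 MeV.
λ = hc/(pc) = 1240 MeV·fm / 8981 MeV = 0.138 fm.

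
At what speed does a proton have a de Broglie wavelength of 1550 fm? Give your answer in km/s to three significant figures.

v = 256 km/s

p = h/λ = 6.626 × 10⁻³⁴ / 1.550 × 10⁻¹² = 4.275 × 10⁻²² kg·m/s.
v = p/m = 4.275 × 10⁻²² / 1.673 × 10⁻²⁷ = 2.56 × 10⁵ m/s = 256 km/s.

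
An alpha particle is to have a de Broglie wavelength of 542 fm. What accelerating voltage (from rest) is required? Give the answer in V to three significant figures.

p = h/λ = 6.626 × 10⁻³⁴ / 5.420 × 10⁻¹³ = 1.223 × 10⁻²¹ kg·m/s.
KE = p²/(2m) = 1.125 × 10⁻¹⁶ J.
V = KE/2e = 1.125 × 10⁻¹⁶ / (2 × 1.602 × 10⁻¹⁹) = 351 V.

V = 351 V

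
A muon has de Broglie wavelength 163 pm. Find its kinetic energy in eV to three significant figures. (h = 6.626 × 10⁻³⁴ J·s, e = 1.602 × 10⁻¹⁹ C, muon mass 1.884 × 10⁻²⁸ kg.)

p = h/λ = 6.626 × 10⁻³⁴ / 1.630 × 10⁻¹⁰ = 4.065 × 10⁻²⁴ kg·m/s.
KE = p²/(2m) = (4.065 × 10⁻²⁴)² / (2 × 1.884 × 10⁻²⁸) = 4.385 × 10⁻²⁰ J = 0.274 eV.

KE = 0.274 eV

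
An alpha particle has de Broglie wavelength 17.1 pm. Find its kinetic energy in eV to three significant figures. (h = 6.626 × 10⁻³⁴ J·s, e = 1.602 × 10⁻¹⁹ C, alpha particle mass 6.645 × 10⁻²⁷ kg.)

KE = 0.705 eV

p = h/λ = 6.626 × 10⁻³⁴ / 1.710 × 10⁻¹¹ = 3.875 × 10⁻²³ kg·m/s.
KE = p²/(2m) = (3.875 × 10⁻²³)² / (2 × 6.645 × 10⁻²⁷) = 1.130 × 10⁻¹⁹ J = 0.705 eV.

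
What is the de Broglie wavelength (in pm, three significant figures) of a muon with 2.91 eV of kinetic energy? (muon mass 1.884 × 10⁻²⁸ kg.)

λ = 50.0 pm

KE = 2.91 eV = 4.662 × 10⁻¹⁹ J.
p = √(2mKE) = √(2 × 1.884 × 10⁻²⁸ × 4.662 × 10⁻¹⁹) = 1.325 × 10⁻²³ kg·m/s.
λ = h/p = 6.626 × 10⁻³⁴ / 1.325 × 10⁻²³ = 5.00 × 10⁻¹¹ m = 50.0 pm.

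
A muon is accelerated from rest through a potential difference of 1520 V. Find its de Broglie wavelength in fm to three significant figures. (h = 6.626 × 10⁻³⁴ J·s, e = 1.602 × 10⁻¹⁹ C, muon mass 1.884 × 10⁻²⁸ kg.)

KE = eV = 1.602 × 10⁻¹⁹ × 1520 = 2.435 × 10⁻¹⁶ J.
p = √(2mKE) = √(2 × 1.884 × 10⁻²⁸ × 2.435 × 10⁻¹⁶) = 3.029 × 10⁻²² kg·m/s.
λ = h/p = 6.626 × 10⁻³⁴ / 3.029 × 10⁻²² = 2.19 × 10⁻¹² m = 2190 fm.

λ = 2190 fm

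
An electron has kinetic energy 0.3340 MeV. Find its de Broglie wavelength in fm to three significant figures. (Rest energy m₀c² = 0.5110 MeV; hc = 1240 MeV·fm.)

λ = 1840 fm

Total energy E = KE + m₀c² = 0.3340 + 0.5110 = 0.8450 MeV.
(pc)² = E² − (m₀c²)² = (0.8450)² − (0.5110)² = 0.4529 MeV², so pc = 0.6730 MeV.
λ = hc/(pc) = 1240 MeV·fm / 0.6730 MeV = 1840 fm.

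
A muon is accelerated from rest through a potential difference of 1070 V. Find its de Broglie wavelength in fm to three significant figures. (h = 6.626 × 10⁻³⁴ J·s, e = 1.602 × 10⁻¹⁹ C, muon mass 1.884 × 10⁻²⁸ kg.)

λ = 2610 fm

KE = eV = 1.602 × 10⁻¹⁹ × 1070 = 1.714 × 10⁻¹⁶ J.
p = √(2mKE) = √(2 × 1.884 × 10⁻²⁸ × 1.714 × 10⁻¹⁶) = 2.541 × 10⁻²² kg·m/s.
λ = h/p = 6.626 × 10⁻³⁴ / 2.541 × 10⁻²² = 2.61 × 10⁻¹² m = 2610 fm.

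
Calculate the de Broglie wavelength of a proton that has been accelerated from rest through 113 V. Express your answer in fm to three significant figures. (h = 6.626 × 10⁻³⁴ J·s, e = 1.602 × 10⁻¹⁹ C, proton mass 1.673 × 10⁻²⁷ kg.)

λ = 2690 fm

KE = eV = 1.602 × 10⁻¹⁹ × 113.0 = 1.810 × 10⁻¹⁷ J.
p = √(2mKE) = √(2 × 1.673 × 10⁻²⁷ × 1.810 × 10⁻¹⁷) = 2.461 × 10⁻²² kg·m/s.
λ = h/p = 6.626 × 10⁻³⁴ / 2.461 × 10⁻²² = 2.69 × 10⁻¹² m = 2690 fm.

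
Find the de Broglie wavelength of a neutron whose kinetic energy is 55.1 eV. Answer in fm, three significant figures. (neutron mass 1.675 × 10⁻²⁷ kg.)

KE = 55.1 eV = 8.827 × 10⁻¹⁸ J.
p = √(2mKE) = √(2 × 1.675 × 10⁻²⁷ × 8.827 × 10⁻¹⁸) = 1.720 × 10⁻²² kg·m/s.
λ = h/p = 6.626 × 10⁻³⁴ / 1.720 × 10⁻²² = 3.85 × 10⁻¹² m = 3850 fm.

λ = 3850 fm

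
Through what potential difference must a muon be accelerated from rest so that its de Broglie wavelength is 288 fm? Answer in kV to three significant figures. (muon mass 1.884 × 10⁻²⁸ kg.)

V = 87.7 kV

p = h/λ = 6.626 × 10⁻³⁴ / 2.880 × 10⁻¹³ = 2.301 × 10⁻²¹ kg·m/s.
KE = p²/(2m) = 1.405 × 10⁻¹⁴ J.
V = KE/e = 1.405 × 10⁻¹⁴ / (1.602 × 10⁻¹⁹) = 87.7 kV.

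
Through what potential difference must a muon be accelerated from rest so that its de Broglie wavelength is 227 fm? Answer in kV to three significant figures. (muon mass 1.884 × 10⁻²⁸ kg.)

p = h/λ = 6.626 × 10⁻³⁴ / 2.270 × 10⁻¹³ = 2.919 × 10⁻²¹ kg·m/s.
KE = p²/(2m) = 2.261 × 10⁻¹⁴ J.
V = KE/e = 2.261 × 10⁻¹⁴ / (1.602 × 10⁻¹⁹) = 141 kV.

V = 141 kV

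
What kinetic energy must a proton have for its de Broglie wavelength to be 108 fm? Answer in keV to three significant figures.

p = h/λ = 6.626 × 10⁻³⁴ / 1.080 × 10⁻¹³ = 6.135 × 10⁻²¹ kg·m/s.
KE = p²/(2m) = (6.135 × 10⁻²¹)² / (2 × 1.673 × 10⁻²⁷) = 1.125 × 10⁻¹⁴ J = 70.2 keV.

KE = 70.2 keV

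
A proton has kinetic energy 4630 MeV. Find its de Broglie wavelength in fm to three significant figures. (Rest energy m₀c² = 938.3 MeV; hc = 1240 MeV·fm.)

λ = 0.226 fm

Total energy E = KE + m₀c² = 4630 + 938.3 = 5568.3 MeV.
(pc)² = E² − (m₀c²)² = (5568.3)² − (938.3)² = 3.013 × 10⁷ MeV², so pc = 5489 MeV.
λ = hc/(pc) = 1240 MeV·fm / 5489 MeV = 0.226 fm.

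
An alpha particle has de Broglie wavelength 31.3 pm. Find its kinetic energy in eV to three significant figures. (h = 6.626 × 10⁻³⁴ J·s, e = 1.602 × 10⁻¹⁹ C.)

p = h/λ = 6.626 × 10⁻³⁴ / 3.130 × 10⁻¹¹ = 2.117 × 10⁻²³ kg·m/s.
KE = p²/(2m) = (2.117 × 10⁻²³)² / (2 × 6.645 × 10⁻²⁷) = 3.372 × 10⁻²⁰ J = 0.210 eV.

KE = 0.210 eV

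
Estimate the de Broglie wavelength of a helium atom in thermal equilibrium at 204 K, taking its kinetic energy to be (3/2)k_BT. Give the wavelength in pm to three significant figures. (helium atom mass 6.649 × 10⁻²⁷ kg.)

λ = 88.4 pm

KE = (3/2)k_BT = 1.5 × 1.381 × 10⁻²³ × 204 = 4.226 × 10⁻²¹ J.
p = √(2mKE) = √(2 × 6.649 × 10⁻²⁷ × 4.226 × 10⁻²¹) = 7.496 × 10⁻²⁴ kg·m/s.
λ = h/p = 8.84 × 10⁻¹¹ m = 88.4 pm.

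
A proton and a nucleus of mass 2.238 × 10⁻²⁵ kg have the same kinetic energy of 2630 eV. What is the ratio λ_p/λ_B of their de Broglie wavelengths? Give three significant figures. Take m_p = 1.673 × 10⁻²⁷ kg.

At fixed KE, p = √(2mKE) so λ = h/p ∝ 1/√m.
λ_p/λ_B = √(m_B/m_p) = √(2.238 × 10⁻²⁵/1.673 × 10⁻²⁷) = √(133.8) = 11.6.

λ_p/λ_B = 11.6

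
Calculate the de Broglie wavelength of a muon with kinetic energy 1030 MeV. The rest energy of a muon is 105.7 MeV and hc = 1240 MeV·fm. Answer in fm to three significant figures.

λ = 1.10 fm

Total energy E = KE + m₀c² = 1030 + 105.7 = 1135.7 MeV.
(pc)² = E² − (m₀c²)² = (1135.7)² − (105.7)² = 1.279 × 10⁶ MeV², so pc = 1131 MeV.
λ = hc/(pc) = 1240 MeV·fm / 1131 MeV = 1.10 fm.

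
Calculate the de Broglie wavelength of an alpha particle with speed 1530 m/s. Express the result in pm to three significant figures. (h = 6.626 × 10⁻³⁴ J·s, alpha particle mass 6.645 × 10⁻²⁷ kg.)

λ = 65.2 pm

p = mv = 6.645 × 10⁻²⁷ × 1530 = 1.017 × 10⁻²³ kg·m/s.
λ = h/p = 6.626 × 10⁻³⁴ / 1.017 × 10⁻²³ = 6.52 × 10⁻¹¹ m = 65.2 pm.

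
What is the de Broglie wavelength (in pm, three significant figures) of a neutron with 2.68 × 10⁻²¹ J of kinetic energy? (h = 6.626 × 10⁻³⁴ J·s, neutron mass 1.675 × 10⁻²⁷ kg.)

λ = 221 pm

p = √(2mKE) = √(2 × 1.675 × 10⁻²⁷ × 2.680 × 10⁻²¹) = 2.996 × 10⁻²⁴ kg·m/s.
λ = h/p = 6.626 × 10⁻³⁴ / 2.996 × 10⁻²⁴ = 2.21 × 10⁻¹⁰ m = 221 pm.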